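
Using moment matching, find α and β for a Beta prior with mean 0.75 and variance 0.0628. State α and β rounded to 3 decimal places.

By moment matching, α+β = μ(1−μ)/σ² − 1 = (0.75·0.25)/0.0628 − 1 = 2.9857 − 1 = 1.9857.
Since α/(α+β) = μ, α = 0.75·1.9857 = 1.489 and β = 0.25·1.9857 = 0.496.

α = 1.489, β = 0.496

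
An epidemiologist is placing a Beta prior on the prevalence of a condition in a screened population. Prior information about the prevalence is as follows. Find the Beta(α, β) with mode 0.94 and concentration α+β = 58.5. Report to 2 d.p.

Since the density peak of Beta(α,β) is at (α−1)/(α+β−2),
α = 1 + 0.94(58.5−2) = 54.11 and β = 58.5 − 54.11 = 4.39.

α = 54.11, β = 4.39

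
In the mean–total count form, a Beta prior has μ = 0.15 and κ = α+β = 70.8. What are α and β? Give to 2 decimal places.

Split κ in proportion μ : (1−μ): α = 0.15·70.8 = 10.62, β = 70.8 − 10.62 = 60.18.

α = 10.62, β = 60.18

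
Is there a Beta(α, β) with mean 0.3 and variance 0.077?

The Beta variance bound is σ² < μ(1−μ).
Here μ(1−μ) = 0.3×0.7 = 0.21, and 0.077 < 0.21.

Yes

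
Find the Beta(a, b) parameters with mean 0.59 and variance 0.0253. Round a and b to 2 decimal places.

By moment matching, a+b = μ(1−μ)/σ² − 1 = (0.59·0.41)/0.0253 − 1 = 9.5613 − 1 = 8.5613.
Since a/(a+b) = μ, a = 0.59·8.5613 = 5.05 and b = 0.41·8.5613 = 3.51.

a = 5.05, b = 3.51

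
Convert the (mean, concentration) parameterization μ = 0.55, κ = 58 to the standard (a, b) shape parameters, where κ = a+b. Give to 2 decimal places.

a = 31.90, b = 26.10

Split κ in proportion μ : (1−μ): a = 0.55·58 = 31.90, b = 58 − 31.90 = 26.10.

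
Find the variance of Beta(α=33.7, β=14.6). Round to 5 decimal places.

0.00428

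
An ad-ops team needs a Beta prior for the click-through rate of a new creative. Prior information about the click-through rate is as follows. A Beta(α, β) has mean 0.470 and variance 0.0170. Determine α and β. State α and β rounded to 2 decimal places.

Write ν = α+β; then α = μν and Var = μ(1−μ)/(ν+1).
ν = μ(1−μ)/Var − 1 = 0.249100/0.0170 − 1 = 13.6529.
α = 0.470·13.6529 = 6.42, β = 0.530·13.6529 = 7.24.

α = 6.42, β = 7.24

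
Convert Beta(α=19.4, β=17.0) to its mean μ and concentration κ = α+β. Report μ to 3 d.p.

μ = 0.533, κ = 36.4

κ = α+β = 19.4+17.0 = 36.4; μ = α/κ = 19.4/36.4 = 0.533.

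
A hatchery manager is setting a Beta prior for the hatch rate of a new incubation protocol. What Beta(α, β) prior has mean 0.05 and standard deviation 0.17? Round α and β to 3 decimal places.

σ² = 0.17² = 0.0289.
With s = α+β, Var = μ(1−μ)/(s+1), so s+1 = (0.05×0.95)/0.0289 = 1.6436 and s = 0.6436.
α = μs = 0.032, β = (1−μ)s = 0.611.

α = 0.032, β = 0.611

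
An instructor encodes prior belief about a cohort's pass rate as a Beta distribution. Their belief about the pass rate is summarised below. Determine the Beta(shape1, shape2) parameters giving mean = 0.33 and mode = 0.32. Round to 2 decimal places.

With s = shape1+shape2: μ = shape1/s and mode = (shape1−1)/(s−2). Eliminating shape1 = μs,
μs − 1 = m(s−2) ⇒ s(μ−m) = 1−2m ⇒ s = 0.36/0.01 = 36.0000.
So shape1 = μs = 11.88, shape2 = (1−μ)s = 24.12.

shape1 = 11.88, shape2 = 24.12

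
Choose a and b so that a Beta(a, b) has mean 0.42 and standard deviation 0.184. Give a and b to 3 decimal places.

a = 2.602, b = 3.593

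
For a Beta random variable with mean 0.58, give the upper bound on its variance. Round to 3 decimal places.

0.244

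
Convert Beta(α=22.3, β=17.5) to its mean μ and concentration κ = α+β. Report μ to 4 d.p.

κ = α+β = 22.3+17.5 = 39.8; μ = α/κ = 22.3/39.8 = 0.5603.

μ = 0.5603, κ = 39.8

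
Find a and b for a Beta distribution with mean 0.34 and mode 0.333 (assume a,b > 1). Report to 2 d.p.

a = 16.22, b = 31.49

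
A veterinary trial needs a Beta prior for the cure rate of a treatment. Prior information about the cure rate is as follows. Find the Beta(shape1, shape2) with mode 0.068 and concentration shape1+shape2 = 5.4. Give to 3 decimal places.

For shape1,shape2>1 the mode is (shape1−1)/(shape1+shape2−2), so shape1 = mode·(κ−2)+1 = 0.068×3.4+1 = 1.231.
And shape2 = (1−mode)·(κ−2)+1 = 0.932×3.4+1 = 4.169.

shape1 = 1.231, shape2 = 4.169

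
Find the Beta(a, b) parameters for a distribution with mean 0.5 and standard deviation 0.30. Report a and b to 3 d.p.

σ² = 0.30² = 0.0900.
With s = a+b, Var = μ(1−μ)/(s+1), so s+1 = (0.5×0.5)/0.0900 = 2.7778 and s = 1.7778.
a = μs = 0.889, b = (1−μ)s = 0.889.

a = 0.889, b = 0.889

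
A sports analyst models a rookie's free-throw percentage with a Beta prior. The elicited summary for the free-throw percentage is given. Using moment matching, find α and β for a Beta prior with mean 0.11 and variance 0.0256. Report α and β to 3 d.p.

Write ν = α+β; then α = μν and Var = μ(1−μ)/(ν+1).
ν = μ(1−μ)/Var − 1 = 0.0979/0.0256 − 1 = 2.8242.
α = 0.11·2.8242 = 0.311, β = 0.89·2.8242 = 2.514.

α = 0.311, β = 2.514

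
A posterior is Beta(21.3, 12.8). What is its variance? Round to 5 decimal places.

0.00668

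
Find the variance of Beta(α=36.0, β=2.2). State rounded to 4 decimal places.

μ = 36.0/38.2 = 0.942408; Var = μ(1−μ)/(α+β+1) = 0.0542748/39.2 = 0.0014.

0.0014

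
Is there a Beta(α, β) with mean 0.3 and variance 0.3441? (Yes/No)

No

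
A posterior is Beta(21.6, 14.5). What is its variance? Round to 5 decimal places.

α+β = 36.1 and αβ = 313.20, so Var = αβ/[(α+β)²(α+β+1)] = 313.20/48349.091 = 0.00648.

0.00648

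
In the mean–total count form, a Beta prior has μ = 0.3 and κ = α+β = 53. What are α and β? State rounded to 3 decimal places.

α = μκ = 0.3×53 = 15.900 and β = (1−μ)κ = 0.7×53 = 37.100.

α = 15.900, β = 37.100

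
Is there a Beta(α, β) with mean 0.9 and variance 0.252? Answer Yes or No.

The Beta variance bound is σ² < μ(1−μ).
Here μ(1−μ) = 0.9×0.1 = 0.09, and 0.252 ≥ 0.09.

No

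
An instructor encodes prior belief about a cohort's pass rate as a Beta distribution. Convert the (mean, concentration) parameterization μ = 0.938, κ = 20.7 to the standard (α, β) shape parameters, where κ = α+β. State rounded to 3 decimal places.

α = μκ = 0.938×20.7 = 19.417 and β = (1−μ)κ = 0.062×20.7 = 1.283.

α = 19.417, β = 1.283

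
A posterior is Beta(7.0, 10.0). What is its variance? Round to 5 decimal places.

0.01346

α+β = 17.0 and αβ = 70.00, so Var = αβ/[(α+β)²(α+β+1)] = 70.00/5202.000 = 0.01346.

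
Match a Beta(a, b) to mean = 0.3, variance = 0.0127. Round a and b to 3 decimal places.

a = 4.661, b = 10.875

Write ν = a+b; then a = μν and Var = μ(1−μ)/(ν+1).
ν = μ(1−μ)/Var − 1 = 0.21/0.0127 − 1 = 15.5354.
a = 0.3·15.5354 = 4.661, b = 0.7·15.5354 = 10.875.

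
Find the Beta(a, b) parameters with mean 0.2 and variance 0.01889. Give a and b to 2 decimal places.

By moment matching, a+b = μ(1−μ)/σ² − 1 = (0.2·0.8)/0.01889 − 1 = 8.4701 − 1 = 7.4701.
Since a/(a+b) = μ, a = 0.2·7.4701 = 1.49 and b = 0.8·7.4701 = 5.98.

a = 1.49, b = 5.98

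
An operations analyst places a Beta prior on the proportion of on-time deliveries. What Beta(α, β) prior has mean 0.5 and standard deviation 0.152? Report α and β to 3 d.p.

α = 4.910, β = 4.910

σ² = 0.152² = 0.023104.
With s = α+β, Var = μ(1−μ)/(s+1), so s+1 = (0.5×0.5)/0.023104 = 10.8206 and s = 9.8206.
α = μs = 4.910, β = (1−μ)s = 4.910.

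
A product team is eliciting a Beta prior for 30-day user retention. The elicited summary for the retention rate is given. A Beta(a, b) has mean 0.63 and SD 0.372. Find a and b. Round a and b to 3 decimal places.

Variance = 0.372² = 0.138384. The moment-matching identity a+b = μ(1−μ)/Var − 1 gives
a+b = 0.2331/0.138384 − 1 = 0.6844, so a = μ·0.6844 = 0.431 and b = (1−μ)·0.6844 = 0.253.

a = 0.431, b = 0.253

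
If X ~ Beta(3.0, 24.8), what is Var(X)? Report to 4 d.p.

0.0033

α+β = 27.8 and αβ = 74.40, so Var = αβ/[(α+β)²(α+β+1)] = 74.40/22257.792 = 0.0033.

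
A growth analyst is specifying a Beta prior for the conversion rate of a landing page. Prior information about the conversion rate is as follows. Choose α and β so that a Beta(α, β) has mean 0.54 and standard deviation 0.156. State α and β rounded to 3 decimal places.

α = 4.972, β = 4.235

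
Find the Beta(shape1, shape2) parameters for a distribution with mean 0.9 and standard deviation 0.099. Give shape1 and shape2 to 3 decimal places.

shape1 = 7.364, shape2 = 0.818

First σ² = 0.009801. Setting shape1 = μn, shape2 = (1−μ)n with n = shape1+shape2,
μ(1−μ)/(n+1) = 0.009801 ⇒ n+1 = 0.09/0.009801 = 9.1827 ⇒ n = 8.1827.
Hence shape1 = 0.9×8.1827 = 7.364, shape2 = 0.1×8.1827 = 0.818.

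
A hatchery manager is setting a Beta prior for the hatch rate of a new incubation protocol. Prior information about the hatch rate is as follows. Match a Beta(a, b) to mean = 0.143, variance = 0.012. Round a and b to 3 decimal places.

a = 1.317, b = 7.895

Write ν = a+b; then a = μν and Var = μ(1−μ)/(ν+1).
ν = μ(1−μ)/Var − 1 = 0.122551/0.012 − 1 = 9.2126.
a = 0.143·9.2126 = 1.317, b = 0.857·9.2126 = 7.895.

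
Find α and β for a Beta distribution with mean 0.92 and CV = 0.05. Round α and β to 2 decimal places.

Var = (CV·μ)² = (0.05×0.92)² = 0.002116.
α+β = μ(1−μ)/Var − 1 = 0.0736/0.002116 − 1 = 33.7826.
Thus α = 0.92·33.7826 = 31.08 and β = 0.08·33.7826 = 2.70.

α = 31.08, β = 2.70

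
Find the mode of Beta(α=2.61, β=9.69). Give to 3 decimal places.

The density x^(α−1)(1−x)^(β−1) is maximised at (α−1)/(α+β−2) = 1.61/10.30 = 0.156.

0.156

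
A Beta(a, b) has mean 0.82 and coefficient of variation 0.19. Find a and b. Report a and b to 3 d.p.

a = 4.166, b = 0.915

Var = (CV·μ)² = (0.19×0.82)² = 0.024274.
a+b = μ(1−μ)/Var − 1 = 0.1476/0.024274 − 1 = 5.0807.
Thus a = 0.82·5.0807 = 4.166 and b = 0.18·5.0807 = 0.915.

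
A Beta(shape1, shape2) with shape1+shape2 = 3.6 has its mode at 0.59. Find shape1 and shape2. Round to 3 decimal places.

For shape1,shape2>1 the mode is (shape1−1)/(shape1+shape2−2), so shape1 = mode·(κ−2)+1 = 0.59×1.6+1 = 1.944.
And shape2 = (1−mode)·(κ−2)+1 = 0.41×1.6+1 = 1.656.

shape1 = 1.944, shape2 = 1.656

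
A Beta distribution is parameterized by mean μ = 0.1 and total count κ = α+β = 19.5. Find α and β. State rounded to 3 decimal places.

α = 1.950, β = 17.550

Split κ in proportion μ : (1−μ): α = 0.1·19.5 = 1.950, β = 19.5 − 1.950 = 17.550.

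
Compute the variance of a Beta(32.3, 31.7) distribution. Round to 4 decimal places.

0.0038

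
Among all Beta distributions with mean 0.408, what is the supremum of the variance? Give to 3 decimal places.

0.242

Var = μ(1−μ)/(α+β+1), which approaches μ(1−μ) as α+β → 0.
So the supremum is μ(1−μ) = 0.408×0.592 = 0.242.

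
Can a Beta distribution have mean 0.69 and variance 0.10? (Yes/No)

Yes

The Beta variance bound is σ² < μ(1−μ).
Here μ(1−μ) = 0.69×0.31 = 0.2139, and 0.10 < 0.2139.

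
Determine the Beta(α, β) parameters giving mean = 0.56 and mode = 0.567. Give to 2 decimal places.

α = 10.72, β = 8.42

With s = α+β: μ = α/s and mode = (α−1)/(s−2). Eliminating α = μs,
μs − 1 = m(s−2) ⇒ s(μ−m) = 1−2m ⇒ s = -0.134/-0.007 = 19.1429.
So α = μs = 10.72, β = (1−μ)s = 8.42.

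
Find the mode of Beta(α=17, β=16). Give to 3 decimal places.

0.516

The density x^(α−1)(1−x)^(β−1) is maximised at (α−1)/(α+β−2) = 16/31 = 0.516.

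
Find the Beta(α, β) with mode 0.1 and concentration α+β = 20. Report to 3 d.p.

Since the density peak of Beta(α,β) is at (α−1)/(α+β−2),
α = 1 + 0.1(20−2) = 2.800 and β = 20 − 2.800 = 17.200.

α = 2.800, β = 17.200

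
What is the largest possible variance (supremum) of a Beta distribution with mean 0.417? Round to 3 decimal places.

Var = μ(1−μ)/(α+β+1), which approaches μ(1−μ) as α+β → 0.
So the supremum is μ(1−μ) = 0.417×0.583 = 0.243.

0.243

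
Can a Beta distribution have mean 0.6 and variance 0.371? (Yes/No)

The Beta variance bound is σ² < μ(1−μ).
Here μ(1−μ) = 0.6×0.4 = 0.24, and 0.371 ≥ 0.24.

No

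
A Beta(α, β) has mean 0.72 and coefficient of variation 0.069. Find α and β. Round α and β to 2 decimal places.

Var = (CV·μ)² = (0.069×0.72)² = 0.002468.
α+β = μ(1−μ)/Var − 1 = 0.2016/0.002468 − 1 = 80.6822.
Thus α = 0.72·80.6822 = 58.09 and β = 0.28·80.6822 = 22.59.

α = 58.09, β = 22.59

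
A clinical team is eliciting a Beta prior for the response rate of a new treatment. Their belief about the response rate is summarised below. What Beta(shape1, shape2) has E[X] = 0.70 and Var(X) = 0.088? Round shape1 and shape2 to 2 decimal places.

Let s = shape1+shape2. The Beta variance is μ(1−μ)/(s+1).
So s+1 = μ(1−μ)/σ² = (0.70×0.30)/0.088 = 0.2100/0.088 = 2.3864, giving s = 1.3864.
Then shape1 = μs = 0.70×1.3864 = 0.97 and shape2 = (1−μ)s = 0.30×1.3864 = 0.42.

shape1 = 0.97, shape2 = 0.42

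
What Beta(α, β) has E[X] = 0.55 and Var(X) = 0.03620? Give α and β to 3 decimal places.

Write ν = α+β; then α = μν and Var = μ(1−μ)/(ν+1).
ν = μ(1−μ)/Var − 1 = 0.2475/0.03620 − 1 = 5.8370.
α = 0.55·5.8370 = 3.210, β = 0.45·5.8370 = 2.627.

α = 3.210, β = 2.627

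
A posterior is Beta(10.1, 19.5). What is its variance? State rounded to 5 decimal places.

α+β = 29.6 and αβ = 196.95, so Var = αβ/[(α+β)²(α+β+1)] = 196.95/26810.496 = 0.00735.

0.00735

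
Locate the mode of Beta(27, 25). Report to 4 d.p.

0.5200

The density x^(α−1)(1−x)^(β−1) is maximised at (α−1)/(α+β−2) = 26/50 = 0.5200.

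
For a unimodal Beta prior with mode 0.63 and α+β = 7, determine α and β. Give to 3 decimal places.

Since the density peak of Beta(α,β) is at (α−1)/(α+β−2),
α = 1 + 0.63(7−2) = 4.150 and β = 7 − 4.150 = 2.850.

α = 4.150, β = 2.850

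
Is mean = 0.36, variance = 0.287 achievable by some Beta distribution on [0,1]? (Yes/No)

The Beta variance bound is σ² < μ(1−μ).
Here μ(1−μ) = 0.36×0.64 = 0.2304, and 0.287 ≥ 0.2304.

No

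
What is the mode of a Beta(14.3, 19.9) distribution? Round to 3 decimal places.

0.413

The density x^(α−1)(1−x)^(β−1) is maximised at (α−1)/(α+β−2) = 13.3/32.2 = 0.413.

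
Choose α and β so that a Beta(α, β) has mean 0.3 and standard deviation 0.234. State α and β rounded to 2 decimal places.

Variance = 0.234² = 0.054756. The moment-matching identity α+β = μ(1−μ)/Var − 1 gives
α+β = 0.21/0.054756 − 1 = 2.8352, so α = μ·2.8352 = 0.85 and β = (1−μ)·2.8352 = 1.98.

α = 0.85, β = 1.98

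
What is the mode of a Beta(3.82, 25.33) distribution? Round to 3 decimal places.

0.104

The density x^(α−1)(1−x)^(β−1) is maximised at (α−1)/(α+β−2) = 2.82/27.15 = 0.104.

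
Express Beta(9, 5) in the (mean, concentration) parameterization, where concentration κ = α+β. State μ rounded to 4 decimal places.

μ = 0.6429, κ = 14

κ = α+β = 9+5 = 14; μ = α/κ = 9/14 = 0.6429.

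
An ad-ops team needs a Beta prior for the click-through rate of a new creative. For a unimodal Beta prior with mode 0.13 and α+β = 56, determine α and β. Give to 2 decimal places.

Mode = (α−1)/(κ−2) with κ = α+β, so α−1 = 0.13·54 = 7.02.
α = 8.02; β = κ − α = 47.98.

α = 8.02, β = 47.98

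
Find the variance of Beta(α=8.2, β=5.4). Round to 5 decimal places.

0.01640

μ = 8.2/13.6 = 0.602941; Var = μ(1−μ)/(α+β+1) = 0.2394031/14.6 = 0.01640.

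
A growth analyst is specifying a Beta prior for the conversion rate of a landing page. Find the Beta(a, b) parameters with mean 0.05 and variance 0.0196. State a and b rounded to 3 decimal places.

Let s = a+b. The Beta variance is μ(1−μ)/(s+1).
So s+1 = μ(1−μ)/σ² = (0.05×0.95)/0.0196 = 0.0475/0.0196 = 2.4235, giving s = 1.4235.
Then a = μs = 0.05×1.4235 = 0.071 and b = (1−μ)s = 0.95×1.4235 = 1.352.

a = 0.071, b = 1.352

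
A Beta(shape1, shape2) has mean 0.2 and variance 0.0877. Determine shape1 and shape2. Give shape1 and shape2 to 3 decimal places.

shape1 = 0.165, shape2 = 0.660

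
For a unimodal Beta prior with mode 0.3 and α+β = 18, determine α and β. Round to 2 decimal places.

α = 5.80, β = 12.20

For α,β>1 the mode is (α−1)/(α+β−2), so α = mode·(κ−2)+1 = 0.3×16+1 = 5.80.
And β = (1−mode)·(κ−2)+1 = 0.7×16+1 = 12.20.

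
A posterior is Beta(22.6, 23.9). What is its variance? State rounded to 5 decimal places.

0.00526

α+β = 46.5 and αβ = 540.14, so Var = αβ/[(α+β)²(α+β+1)] = 540.14/102706.875 = 0.00526.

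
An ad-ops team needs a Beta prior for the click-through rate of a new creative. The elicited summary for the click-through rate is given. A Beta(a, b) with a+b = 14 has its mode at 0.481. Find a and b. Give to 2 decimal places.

Mode = (a−1)/(κ−2) with κ = a+b, so a−1 = 0.481·12 = 5.77.
a = 6.77; b = κ − a = 7.23.

a = 6.77, b = 7.23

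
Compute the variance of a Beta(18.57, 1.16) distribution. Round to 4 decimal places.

0.0027

μ = 18.57/19.73 = 0.941206; Var = μ(1−μ)/(α+β+1) = 0.0553370/20.73 = 0.0027.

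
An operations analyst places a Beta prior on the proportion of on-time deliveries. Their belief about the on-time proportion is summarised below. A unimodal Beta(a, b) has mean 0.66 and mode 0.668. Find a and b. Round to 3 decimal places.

Let s = a+b. Mean gives a = μs = 0.66s; mode gives (a−1)/(s−2) = 0.668.
Substituting: 0.66s − 1 = 0.668(s−2) = 0.668s − 1.336, so -0.008s = -0.336 and s = 42.0000.
Then a = 0.66×42.0000 = 27.720 and b = s−a = 14.280.

a = 27.720, b = 14.280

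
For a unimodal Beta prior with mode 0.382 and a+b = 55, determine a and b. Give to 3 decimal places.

a = 21.246, b = 33.754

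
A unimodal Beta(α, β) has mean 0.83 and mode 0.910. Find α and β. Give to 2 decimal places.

α = 8.51, β = 1.74

Let s = α+β. Mean gives α = μs = 0.83s; mode gives (α−1)/(s−2) = 0.910.
Substituting: 0.83s − 1 = 0.910(s−2) = 0.910s − 1.820, so -0.080s = -0.820 and s = 10.2500.
Then α = 0.83×10.2500 = 8.51 and β = s−α = 1.74.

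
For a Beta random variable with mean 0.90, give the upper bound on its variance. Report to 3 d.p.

For fixed mean μ the Beta variance is μ(1−μ)/(α+β+1), increasing as α+β decreases.
Its least upper bound (not attained) is μ(1−μ) = 0.90·0.10 = 0.090.

0.090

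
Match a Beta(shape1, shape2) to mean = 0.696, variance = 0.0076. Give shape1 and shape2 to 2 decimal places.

shape1 = 18.68, shape2 = 8.16

Let s = shape1+shape2. The Beta variance is μ(1−μ)/(s+1).
So s+1 = μ(1−μ)/σ² = (0.696×0.304)/0.0076 = 0.211584/0.0076 = 27.8400, giving s = 26.8400.
Then shape1 = μs = 0.696×26.8400 = 18.68 and shape2 = (1−μ)s = 0.304×26.8400 = 8.16.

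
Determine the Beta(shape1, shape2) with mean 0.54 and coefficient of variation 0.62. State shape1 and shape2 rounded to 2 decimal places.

shape1 = 0.66, shape2 = 0.56

Var = (CV·μ)² = (0.62×0.54)² = 0.112091.
shape1+shape2 = μ(1−μ)/Var − 1 = 0.2484/0.112091 − 1 = 1.2161.
Thus shape1 = 0.54·1.2161 = 0.66 and shape2 = 0.46·1.2161 = 0.56.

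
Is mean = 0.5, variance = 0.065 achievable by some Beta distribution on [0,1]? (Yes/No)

Yes

The Beta variance bound is σ² < μ(1−μ).
Here μ(1−μ) = 0.5×0.5 = 0.25, and 0.065 < 0.25.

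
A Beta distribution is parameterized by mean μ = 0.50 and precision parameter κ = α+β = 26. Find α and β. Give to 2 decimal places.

α = 13.00, β = 13.00

α = μκ = 0.50×26 = 13.00 and β = (1−μ)κ = 0.50×26 = 13.00.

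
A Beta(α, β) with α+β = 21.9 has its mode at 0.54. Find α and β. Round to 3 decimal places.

α = 11.746, β = 10.154

For α,β>1 the mode is (α−1)/(α+β−2), so α = mode·(κ−2)+1 = 0.54×19.9+1 = 11.746.
And β = (1−mode)·(κ−2)+1 = 0.46×19.9+1 = 10.154.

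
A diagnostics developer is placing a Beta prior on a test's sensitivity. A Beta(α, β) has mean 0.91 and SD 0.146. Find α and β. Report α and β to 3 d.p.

Variance = 0.146² = 0.021316. The moment-matching identity α+β = μ(1−μ)/Var − 1 gives
α+β = 0.0819/0.021316 − 1 = 2.8422, so α = μ·2.8422 = 2.586 and β = (1−μ)·2.8422 = 0.256.

α = 2.586, β = 0.256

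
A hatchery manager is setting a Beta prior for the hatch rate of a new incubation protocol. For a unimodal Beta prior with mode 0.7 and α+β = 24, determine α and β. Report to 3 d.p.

Since the density peak of Beta(α,β) is at (α−1)/(α+β−2),
α = 1 + 0.7(24−2) = 16.400 and β = 24 − 16.400 = 7.600.

α = 16.400, β = 7.600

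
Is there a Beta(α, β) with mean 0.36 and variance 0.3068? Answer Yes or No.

No

A Beta with mean μ has variance μ(1−μ)/(α+β+1) < μ(1−μ).
Here μ(1−μ) = 0.36×0.64 = 0.2304, and 0.3068 ≥ 0.2304.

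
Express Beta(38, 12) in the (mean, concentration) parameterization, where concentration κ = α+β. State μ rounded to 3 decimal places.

κ = α+β = 38+12 = 50; μ = α/κ = 38/50 = 0.760.

μ = 0.760, κ = 50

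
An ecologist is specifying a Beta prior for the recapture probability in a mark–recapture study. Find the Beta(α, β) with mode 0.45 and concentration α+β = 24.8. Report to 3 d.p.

α = 11.260, β = 13.540

Mode = (α−1)/(κ−2) with κ = α+β, so α−1 = 0.45·22.8 = 10.260.
α = 11.260; β = κ − α = 13.540.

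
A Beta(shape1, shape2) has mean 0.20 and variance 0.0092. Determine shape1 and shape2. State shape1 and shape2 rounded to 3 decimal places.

shape1 = 3.278, shape2 = 13.113

Write ν = shape1+shape2; then shape1 = μν and Var = μ(1−μ)/(ν+1).
ν = μ(1−μ)/Var − 1 = 0.1600/0.0092 − 1 = 16.3913.
shape1 = 0.20·16.3913 = 3.278, shape2 = 0.80·16.3913 = 13.113.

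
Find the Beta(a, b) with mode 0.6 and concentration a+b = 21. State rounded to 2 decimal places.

For a,b>1 the mode is (a−1)/(a+b−2), so a = mode·(κ−2)+1 = 0.6×19+1 = 12.40.
And b = (1−mode)·(κ−2)+1 = 0.4×19+1 = 8.60.

a = 12.40, b = 8.60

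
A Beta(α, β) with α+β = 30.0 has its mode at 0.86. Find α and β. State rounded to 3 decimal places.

Mode = (α−1)/(κ−2) with κ = α+β, so α−1 = 0.86·28.0 = 24.080.
α = 25.080; β = κ − α = 4.920.

α = 25.080, β = 4.920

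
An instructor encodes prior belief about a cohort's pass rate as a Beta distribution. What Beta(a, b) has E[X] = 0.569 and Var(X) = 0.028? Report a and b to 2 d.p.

By moment matching, a+b = μ(1−μ)/σ² − 1 = (0.569·0.431)/0.028 − 1 = 8.7585 − 1 = 7.7585.
Since a/(a+b) = μ, a = 0.569·7.7585 = 4.41 and b = 0.431·7.7585 = 3.34.

a = 4.41, b = 3.34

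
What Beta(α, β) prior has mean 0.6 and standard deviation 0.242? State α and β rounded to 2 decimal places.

σ² = 0.242² = 0.058564.
With s = α+β, Var = μ(1−μ)/(s+1), so s+1 = (0.6×0.4)/0.058564 = 4.0981 and s = 3.0981.
α = μs = 1.86, β = (1−μ)s = 1.24.

α = 1.86, β = 1.24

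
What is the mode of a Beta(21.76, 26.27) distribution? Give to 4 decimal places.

The density x^(α−1)(1−x)^(β−1) is maximised at (α−1)/(α+β−2) = 20.76/46.03 = 0.4510.

0.4510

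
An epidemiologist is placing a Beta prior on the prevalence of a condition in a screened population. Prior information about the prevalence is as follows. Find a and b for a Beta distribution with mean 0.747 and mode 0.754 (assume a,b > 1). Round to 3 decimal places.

a = 54.211, b = 18.361

With s = a+b: μ = a/s and mode = (a−1)/(s−2). Eliminating a = μs,
μs − 1 = m(s−2) ⇒ s(μ−m) = 1−2m ⇒ s = -0.508/-0.007 = 72.5714.
So a = μs = 54.211, b = (1−μ)s = 18.361.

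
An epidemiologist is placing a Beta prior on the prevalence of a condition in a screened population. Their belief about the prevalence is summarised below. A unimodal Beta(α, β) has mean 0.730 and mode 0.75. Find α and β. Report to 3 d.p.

α = 18.250, β = 6.750

With s = α+β: μ = α/s and mode = (α−1)/(s−2). Eliminating α = μs,
μs − 1 = m(s−2) ⇒ s(μ−m) = 1−2m ⇒ s = -0.50/-0.020 = 25.0000.
So α = μs = 18.250, β = (1−μ)s = 6.750.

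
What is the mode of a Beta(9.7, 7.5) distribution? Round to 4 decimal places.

0.5724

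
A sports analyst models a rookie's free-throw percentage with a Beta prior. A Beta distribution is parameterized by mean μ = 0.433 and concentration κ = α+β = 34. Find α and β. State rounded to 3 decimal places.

Split κ in proportion μ : (1−μ): α = 0.433·34 = 14.722, β = 34 − 14.722 = 19.278.

α = 14.722, β = 19.278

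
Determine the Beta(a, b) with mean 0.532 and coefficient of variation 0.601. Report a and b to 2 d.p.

Var = (CV·μ)² = (0.601×0.532)² = 0.102229.
a+b = μ(1−μ)/Var − 1 = 0.248976/0.102229 − 1 = 1.4355.
Thus a = 0.532·1.4355 = 0.76 and b = 0.468·1.4355 = 0.67.

a = 0.76, b = 0.67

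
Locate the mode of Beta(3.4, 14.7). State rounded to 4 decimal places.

The density x^(α−1)(1−x)^(β−1) is maximised at (α−1)/(α+β−2) = 2.4/16.1 = 0.1491.

0.1491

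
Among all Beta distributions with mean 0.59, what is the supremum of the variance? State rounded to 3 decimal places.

0.242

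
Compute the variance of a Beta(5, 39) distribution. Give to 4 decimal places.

0.0022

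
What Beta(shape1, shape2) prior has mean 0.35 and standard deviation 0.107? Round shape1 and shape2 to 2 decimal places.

shape1 = 6.60, shape2 = 12.27

Variance = 0.107² = 0.011449. The moment-matching identity shape1+shape2 = μ(1−μ)/Var − 1 gives
shape1+shape2 = 0.2275/0.011449 − 1 = 18.8707, so shape1 = μ·18.8707 = 6.60 and shape2 = (1−μ)·18.8707 = 12.27.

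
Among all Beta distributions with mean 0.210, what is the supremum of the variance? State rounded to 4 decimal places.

For fixed mean μ the Beta variance is μ(1−μ)/(α+β+1), increasing as α+β decreases.
Its least upper bound (not attained) is μ(1−μ) = 0.210·0.790 = 0.1659.

0.1659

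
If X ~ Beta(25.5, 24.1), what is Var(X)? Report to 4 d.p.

μ = 25.5/49.6 = 0.514113; Var = μ(1−μ)/(α+β+1) = 0.2498008/50.6 = 0.0049.

0.0049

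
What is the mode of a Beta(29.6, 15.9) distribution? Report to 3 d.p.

0.657

The density x^(α−1)(1−x)^(β−1) is maximised at (α−1)/(α+β−2) = 28.6/43.5 = 0.657.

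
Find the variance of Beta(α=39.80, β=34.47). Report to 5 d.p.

0.00330

μ = 39.80/74.27 = 0.535883; Var = μ(1−μ)/(α+β+1) = 0.2487124/75.27 = 0.00330.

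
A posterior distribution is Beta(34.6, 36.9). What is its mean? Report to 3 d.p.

0.484

The Beta mean is α/(α+β) = 34.6/(34.6+36.9) = 0.484.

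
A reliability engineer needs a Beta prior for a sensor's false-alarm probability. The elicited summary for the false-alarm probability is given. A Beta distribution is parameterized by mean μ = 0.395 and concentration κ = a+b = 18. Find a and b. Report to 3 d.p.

Split κ in proportion μ : (1−μ): a = 0.395·18 = 7.110, b = 18 − 7.110 = 10.890.

a = 7.110, b = 10.890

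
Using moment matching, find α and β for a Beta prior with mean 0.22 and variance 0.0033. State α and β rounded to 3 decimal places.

Write ν = α+β; then α = μν and Var = μ(1−μ)/(ν+1).
ν = μ(1−μ)/Var − 1 = 0.1716/0.0033 − 1 = 51.0000.
α = 0.22·51.0000 = 11.220, β = 0.78·51.0000 = 39.780.

α = 11.220, β = 39.780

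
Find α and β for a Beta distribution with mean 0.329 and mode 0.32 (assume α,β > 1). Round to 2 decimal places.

α = 13.16, β = 26.84

With s = α+β: μ = α/s and mode = (α−1)/(s−2). Eliminating α = μs,
μs − 1 = m(s−2) ⇒ s(μ−m) = 1−2m ⇒ s = 0.36/0.009 = 40.0000.
So α = μs = 13.16, β = (1−μ)s = 26.84.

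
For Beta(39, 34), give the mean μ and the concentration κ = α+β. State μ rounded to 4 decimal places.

μ = 0.5342, κ = 73

κ = α+β = 39+34 = 73; μ = α/κ = 39/73 = 0.5342.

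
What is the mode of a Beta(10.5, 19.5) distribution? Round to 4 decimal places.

0.3393

With α,β > 1, mode = (α−1)/(α+β−2) = 9.5/28.0 = 0.3393.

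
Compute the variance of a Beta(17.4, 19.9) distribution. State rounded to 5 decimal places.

Var = αβ/[(α+β)²(α+β+1)] = (17.4×19.9)/(37.3²×38.3) = 346.26/53286.407 = 0.00650.

0.00650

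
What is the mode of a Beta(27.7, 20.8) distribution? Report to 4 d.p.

With α,β > 1, mode = (α−1)/(α+β−2) = 26.7/46.5 = 0.5742.

0.5742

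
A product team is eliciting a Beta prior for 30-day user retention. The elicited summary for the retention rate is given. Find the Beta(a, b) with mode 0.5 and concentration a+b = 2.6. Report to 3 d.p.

Mode = (a−1)/(κ−2) with κ = a+b, so a−1 = 0.5·0.6 = 0.300.
a = 1.300; b = κ − a = 1.300.

a = 1.300, b = 1.300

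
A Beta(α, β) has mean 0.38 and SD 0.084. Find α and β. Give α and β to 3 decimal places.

First σ² = 0.007056. Setting α = μn, β = (1−μ)n with n = α+β,
μ(1−μ)/(n+1) = 0.007056 ⇒ n+1 = 0.2356/0.007056 = 33.3900 ⇒ n = 32.3900.
Hence α = 0.38×32.3900 = 12.308, β = 0.62×32.3900 = 20.082.

α = 12.308, β = 20.082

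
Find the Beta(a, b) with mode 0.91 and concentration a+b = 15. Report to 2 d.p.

For a,b>1 the mode is (a−1)/(a+b−2), so a = mode·(κ−2)+1 = 0.91×13+1 = 12.83.
And b = (1−mode)·(κ−2)+1 = 0.09×13+1 = 2.17.

a = 12.83, b = 2.17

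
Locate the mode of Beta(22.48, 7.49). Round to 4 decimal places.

With α,β > 1, mode = (α−1)/(α+β−2) = 21.48/27.97 = 0.7680.

0.7680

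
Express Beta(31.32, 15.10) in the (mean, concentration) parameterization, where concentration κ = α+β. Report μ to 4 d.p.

κ = α+β = 31.32+15.10 = 46.42; μ = α/κ = 31.32/46.42 = 0.6747.

μ = 0.6747, κ = 46.42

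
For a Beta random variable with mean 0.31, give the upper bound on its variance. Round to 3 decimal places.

Var = μ(1−μ)/(α+β+1), which approaches μ(1−μ) as α+β → 0.
So the supremum is μ(1−μ) = 0.31×0.69 = 0.214.

0.214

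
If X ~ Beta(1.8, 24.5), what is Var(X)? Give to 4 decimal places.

0.0023

α+β = 26.3 and αβ = 44.10, so Var = αβ/[(α+β)²(α+β+1)] = 44.10/18883.137 = 0.0023.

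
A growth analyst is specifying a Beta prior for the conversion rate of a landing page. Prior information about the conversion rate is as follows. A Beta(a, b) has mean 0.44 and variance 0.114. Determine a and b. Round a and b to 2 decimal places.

Write ν = a+b; then a = μν and Var = μ(1−μ)/(ν+1).
ν = μ(1−μ)/Var − 1 = 0.2464/0.114 − 1 = 1.1614.
a = 0.44·1.1614 = 0.51, b = 0.56·1.1614 = 0.65.

a = 0.51, b = 0.65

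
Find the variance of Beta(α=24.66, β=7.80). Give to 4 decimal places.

0.0055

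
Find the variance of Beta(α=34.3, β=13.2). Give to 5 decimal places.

0.00414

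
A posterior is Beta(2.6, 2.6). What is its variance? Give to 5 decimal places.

0.04032

μ = 2.6/5.2 = 0.500000; Var = μ(1−μ)/(α+β+1) = 0.2500000/6.2 = 0.04032.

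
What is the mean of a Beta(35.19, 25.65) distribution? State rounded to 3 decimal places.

0.578

The Beta mean is α/(α+β) = 35.19/(35.19+25.65) = 0.578.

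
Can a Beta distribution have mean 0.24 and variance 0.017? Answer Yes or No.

Yes

The Beta variance bound is σ² < μ(1−μ).
Here μ(1−μ) = 0.24×0.76 = 0.1824, and 0.017 < 0.1824.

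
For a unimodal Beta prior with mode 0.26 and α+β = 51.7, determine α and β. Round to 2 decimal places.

α = 13.92, β = 37.78

Since the density peak of Beta(α,β) is at (α−1)/(α+β−2),
α = 1 + 0.26(51.7−2) = 13.92 and β = 51.7 − 13.92 = 37.78.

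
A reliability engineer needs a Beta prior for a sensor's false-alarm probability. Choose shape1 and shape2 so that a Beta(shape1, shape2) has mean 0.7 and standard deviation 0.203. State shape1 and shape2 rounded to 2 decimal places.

σ² = 0.203² = 0.041209.
With s = shape1+shape2, Var = μ(1−μ)/(s+1), so s+1 = (0.7×0.3)/0.041209 = 5.0960 and s = 4.0960.
shape1 = μs = 2.87, shape2 = (1−μ)s = 1.23.

shape1 = 2.87, shape2 = 1.23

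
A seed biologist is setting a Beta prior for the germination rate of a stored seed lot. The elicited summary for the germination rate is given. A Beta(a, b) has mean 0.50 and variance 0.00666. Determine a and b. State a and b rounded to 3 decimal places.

Write ν = a+b; then a = μν and Var = μ(1−μ)/(ν+1).
ν = μ(1−μ)/Var − 1 = 0.2500/0.00666 − 1 = 36.5375.
a = 0.50·36.5375 = 18.269, b = 0.50·36.5375 = 18.269.

a = 18.269, b = 18.269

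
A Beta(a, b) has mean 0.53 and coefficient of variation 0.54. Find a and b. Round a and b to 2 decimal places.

σ = CV·μ = 0.54×0.53 = 0.28620, so σ² = 0.081910.
s+1 = μ(1−μ)/σ² = 0.2491/0.081910 = 3.0411, so s = a+b = 2.0411.
a = μs = 1.08, b = (1−μ)s = 0.96.

a = 1.08, b = 0.96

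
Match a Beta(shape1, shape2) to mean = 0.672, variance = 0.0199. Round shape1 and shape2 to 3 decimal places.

shape1 = 6.771, shape2 = 3.305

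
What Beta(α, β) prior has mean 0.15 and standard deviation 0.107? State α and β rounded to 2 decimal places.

α = 1.52, β = 8.62

Variance = 0.107² = 0.011449. The moment-matching identity α+β = μ(1−μ)/Var − 1 gives
α+β = 0.1275/0.011449 − 1 = 10.1363, so α = μ·10.1363 = 1.52 and β = (1−μ)·10.1363 = 8.62.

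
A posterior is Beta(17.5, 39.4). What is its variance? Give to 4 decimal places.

0.0037

Var = αβ/[(α+β)²(α+β+1)] = (17.5×39.4)/(56.9²×57.9) = 689.50/187457.619 = 0.0037.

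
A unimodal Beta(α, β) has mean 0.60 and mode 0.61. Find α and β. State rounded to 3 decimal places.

With s = α+β: μ = α/s and mode = (α−1)/(s−2). Eliminating α = μs,
μs − 1 = m(s−2) ⇒ s(μ−m) = 1−2m ⇒ s = -0.22/-0.01 = 22.0000.
So α = μs = 13.200, β = (1−μ)s = 8.800.

α = 13.200, β = 8.800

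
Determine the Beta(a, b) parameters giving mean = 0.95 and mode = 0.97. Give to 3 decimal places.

a = 44.650, b = 2.350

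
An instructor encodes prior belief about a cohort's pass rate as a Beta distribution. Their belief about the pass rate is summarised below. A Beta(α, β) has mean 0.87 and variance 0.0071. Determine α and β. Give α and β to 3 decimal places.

α = 12.989, β = 1.941

By moment matching, α+β = μ(1−μ)/σ² − 1 = (0.87·0.13)/0.0071 − 1 = 15.9296 − 1 = 14.9296.
Since α/(α+β) = μ, α = 0.87·14.9296 = 12.989 and β = 0.13·14.9296 = 1.941.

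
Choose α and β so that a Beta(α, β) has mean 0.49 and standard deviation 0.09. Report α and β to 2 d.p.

σ² = 0.09² = 0.0081.
With s = α+β, Var = μ(1−μ)/(s+1), so s+1 = (0.49×0.51)/0.0081 = 30.8519 and s = 29.8519.
α = μs = 14.63, β = (1−μ)s = 15.22.

α = 14.63, β = 15.22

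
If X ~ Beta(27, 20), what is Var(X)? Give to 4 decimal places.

0.0051

Var = αβ/[(α+β)²(α+β+1)] = (27×20)/(47²×48) = 540/106032 = 0.0051.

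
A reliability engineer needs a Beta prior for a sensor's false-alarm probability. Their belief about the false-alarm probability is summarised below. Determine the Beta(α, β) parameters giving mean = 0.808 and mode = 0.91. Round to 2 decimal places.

With s = α+β: μ = α/s and mode = (α−1)/(s−2). Eliminating α = μs,
μs − 1 = m(s−2) ⇒ s(μ−m) = 1−2m ⇒ s = -0.82/-0.102 = 8.0392.
So α = μs = 6.50, β = (1−μ)s = 1.54.

α = 6.50, β = 1.54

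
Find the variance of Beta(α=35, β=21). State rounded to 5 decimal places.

0.00411

α+β = 56 and αβ = 735, so Var = αβ/[(α+β)²(α+β+1)] = 735/178752 = 0.00411.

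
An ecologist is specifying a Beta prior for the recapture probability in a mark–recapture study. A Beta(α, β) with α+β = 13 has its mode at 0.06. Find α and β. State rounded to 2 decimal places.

α = 1.66, β = 11.34

Mode = (α−1)/(κ−2) with κ = α+β, so α−1 = 0.06·11 = 0.66.
α = 1.66; β = κ − α = 11.34.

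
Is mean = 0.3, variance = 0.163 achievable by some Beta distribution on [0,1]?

For any Beta, Var(X) < E[X]·(1−E[X]).
Here μ(1−μ) = 0.3×0.7 = 0.21, and 0.163 < 0.21.

Yes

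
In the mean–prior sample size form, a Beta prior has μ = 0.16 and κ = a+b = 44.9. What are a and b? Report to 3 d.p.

Split κ in proportion μ : (1−μ): a = 0.16·44.9 = 7.184, b = 44.9 − 7.184 = 37.716.

a = 7.184, b = 37.716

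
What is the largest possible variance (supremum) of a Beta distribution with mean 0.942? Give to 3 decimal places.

0.055

Var = μ(1−μ)/(α+β+1), which approaches μ(1−μ) as α+β → 0.
So the supremum is μ(1−μ) = 0.942×0.058 = 0.055.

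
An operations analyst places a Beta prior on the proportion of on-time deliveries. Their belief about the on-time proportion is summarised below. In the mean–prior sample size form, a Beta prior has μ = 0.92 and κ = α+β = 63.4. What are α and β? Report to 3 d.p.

α = 58.328, β = 5.072

α = μκ = 0.92×63.4 = 58.328 and β = (1−μ)κ = 0.08×63.4 = 5.072.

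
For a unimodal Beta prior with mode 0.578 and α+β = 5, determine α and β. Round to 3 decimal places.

α = 2.734, β = 2.266

Since the density peak of Beta(α,β) is at (α−1)/(α+β−2),
α = 1 + 0.578(5−2) = 2.734 and β = 5 − 2.734 = 2.266.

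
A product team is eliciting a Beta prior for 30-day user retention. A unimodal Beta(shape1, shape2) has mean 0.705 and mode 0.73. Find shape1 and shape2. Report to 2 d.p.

With s = shape1+shape2: μ = shape1/s and mode = (shape1−1)/(s−2). Eliminating shape1 = μs,
μs − 1 = m(s−2) ⇒ s(μ−m) = 1−2m ⇒ s = -0.46/-0.025 = 18.4000.
So shape1 = μs = 12.97, shape2 = (1−μ)s = 5.43.

shape1 = 12.97, shape2 = 5.43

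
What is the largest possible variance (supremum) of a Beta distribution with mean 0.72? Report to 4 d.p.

0.2016

Var = μ(1−μ)/(α+β+1), which approaches μ(1−μ) as α+β → 0.
So the supremum is μ(1−μ) = 0.72×0.28 = 0.2016.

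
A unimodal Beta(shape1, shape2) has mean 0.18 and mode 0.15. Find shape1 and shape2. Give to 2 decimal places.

With s = shape1+shape2: μ = shape1/s and mode = (shape1−1)/(s−2). Eliminating shape1 = μs,
μs − 1 = m(s−2) ⇒ s(μ−m) = 1−2m ⇒ s = 0.70/0.03 = 23.3333.
So shape1 = μs = 4.20, shape2 = (1−μ)s = 19.13.

shape1 = 4.20, shape2 = 19.13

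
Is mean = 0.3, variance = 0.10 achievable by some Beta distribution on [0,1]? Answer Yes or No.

Yes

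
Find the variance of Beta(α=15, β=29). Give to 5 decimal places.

0.00499

Var = αβ/[(α+β)²(α+β+1)] = (15×29)/(44²×45) = 435/87120 = 0.00499.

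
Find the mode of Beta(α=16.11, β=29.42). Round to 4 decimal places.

The density x^(α−1)(1−x)^(β−1) is maximised at (α−1)/(α+β−2) = 15.11/43.53 = 0.3471.

0.3471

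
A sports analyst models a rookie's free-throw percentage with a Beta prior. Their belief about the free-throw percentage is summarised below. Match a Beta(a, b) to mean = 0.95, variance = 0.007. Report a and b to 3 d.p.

Let s = a+b. The Beta variance is μ(1−μ)/(s+1).
So s+1 = μ(1−μ)/σ² = (0.95×0.05)/0.007 = 0.0475/0.007 = 6.7857, giving s = 5.7857.
Then a = μs = 0.95×5.7857 = 5.496 and b = (1−μ)s = 0.05×5.7857 = 0.289.

a = 5.496, b = 0.289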